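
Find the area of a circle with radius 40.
Area = pi * r²
Area = pi * 40²
Area = pi * 1600
Area = 5026.55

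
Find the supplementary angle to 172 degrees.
Supplementary angles sum to 180 degrees.
Other angle = 180 - 172
Other angle = 8 degrees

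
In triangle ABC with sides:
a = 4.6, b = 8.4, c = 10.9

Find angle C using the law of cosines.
cos(C) = (a² + b² - c²)/(2ab)
cos(C) = (4.6² + 8.4² - 10.9²)/(2·4.6·8.4) = -27.09/77.28 = -0.350543
C = arccos(-0.350543) = 110.5°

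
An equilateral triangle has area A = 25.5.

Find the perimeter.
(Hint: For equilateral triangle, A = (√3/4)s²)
A = (√3/4)s²  →  s² = 4A/√3 = 4·25.5/√3 = 58.8897
s = 7.67396
Perimeter = 3s = 23.02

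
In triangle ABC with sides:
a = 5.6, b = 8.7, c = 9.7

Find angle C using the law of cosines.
cos(C) = (a² + b² - c²)/(2ab)
cos(C) = (5.6² + 8.7² - 9.7²)/(2·5.6·8.7) = 12.96/97.44 = 0.133005
C = arccos(0.133005) = 82.36°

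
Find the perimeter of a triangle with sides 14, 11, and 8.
Perimeter = sum of all sides
Perimeter = 14 + 11 + 8
Perimeter = 33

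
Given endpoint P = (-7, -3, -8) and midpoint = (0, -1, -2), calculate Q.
Q = (2×0 - (-7), 2×(-1) - (-3), 2×(-2) - (-8)) = (7, 1, 4)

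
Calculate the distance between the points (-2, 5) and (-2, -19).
Using the distance formula: d = sqrt((x₂-x₁)² + (y₂-y₁)²)
dx = (-2) - (-2) = 0
dy = (-19) - 5 = -24
d = sqrt(0² + (-24)²) = sqrt(0 + 576) = sqrt(576) = 24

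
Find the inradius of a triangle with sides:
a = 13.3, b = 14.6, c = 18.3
s = (a+b+c)/2 = (13.3+14.6+18.3)/2 = 23.1
Area = √(s(s-a)(s-b)(s-c)) = √(23.1·9.8·8.5·4.8) = 96.1057
r = Area/s = 96.1057/23.1 = 4.16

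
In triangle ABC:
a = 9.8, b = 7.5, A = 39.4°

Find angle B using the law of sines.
sin(B)/b = sin(A)/a
sin(B) = b·sin(A)/a = 7.5·sin(39.4°)/9.8 = 0.485763
B = arcsin(0.485763) = 29.06°  (b ≤ a, so B ≤ A and the acute solution is unique)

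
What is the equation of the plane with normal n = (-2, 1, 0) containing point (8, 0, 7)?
d = n·P = (-2)(8) + (1)(0) + (0)(7) = -16
Plane: -2x + y = -16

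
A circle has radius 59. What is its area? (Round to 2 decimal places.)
Area = pi * r²
Area = pi * 59²
Area = pi * 3481
Area = 10935.88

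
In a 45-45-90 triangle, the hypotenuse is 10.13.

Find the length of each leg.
In a 45-45-90 triangle, hypotenuse = leg·√2  →  leg = hypotenuse/√2
leg = 10.13/√2 = 7.163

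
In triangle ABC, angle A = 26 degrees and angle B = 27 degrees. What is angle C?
Sum of angles in a triangle = 180 degrees
Third angle = 180 - 26 - 27
Third angle = 127 degrees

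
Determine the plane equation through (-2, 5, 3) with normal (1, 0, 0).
d = n·P = (1)(-2) + (0)(5) + (0)(3) = -2
Plane: x = -2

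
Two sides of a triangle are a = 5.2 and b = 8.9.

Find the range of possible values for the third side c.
By the triangle inequality: |a - b| < c < a + b
|5.2 - 8.9| < c < 5.2 + 8.9
3.7 < c < 14.1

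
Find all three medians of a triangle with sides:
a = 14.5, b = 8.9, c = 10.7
Using m_x = ½√(2y² + 2z² - x²):
m_a = ½√(2·8.9² + 2·10.7² - 14.5²) = ½√177.15 = 6.655
m_b = ½√(2·14.5² + 2·10.7² - 8.9²) = ½√570.27 = 11.94
m_c = ½√(2·14.5² + 2·8.9² - 10.7²) = ½√464.43 = 10.78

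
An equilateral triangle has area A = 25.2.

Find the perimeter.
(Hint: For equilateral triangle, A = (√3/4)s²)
A = (√3/4)s²  →  s² = 4A/√3 = 4·25.2/√3 = 58.1969
s = 7.62869
Perimeter = 3s = 22.89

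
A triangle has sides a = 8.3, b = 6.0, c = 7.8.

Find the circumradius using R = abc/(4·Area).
s = (a+b+c)/2 = 11.05
Area = √(s(s-a)(s-b)(s-c)) = √(11.05·2.75·5.05·3.25) = 22.3324
R = abc/(4·Area) = (8.3·6.0·7.8)/(4·22.3324) = 388.44/89.3296 = 4.348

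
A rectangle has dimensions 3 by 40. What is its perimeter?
Perimeter = 2 * (length + width)
Perimeter = 2 * (3 + 40)
Perimeter = 2 * 43
Perimeter = 86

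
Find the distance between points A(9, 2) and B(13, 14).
Using the distance formula: d = sqrt((x₂-x₁)² + (y₂-y₁)²)
dx = 13 - 9 = 4
dy = 14 - 2 = 12
d = sqrt(4² + 12²) = sqrt(16 + 144) = sqrt(160) = 12.65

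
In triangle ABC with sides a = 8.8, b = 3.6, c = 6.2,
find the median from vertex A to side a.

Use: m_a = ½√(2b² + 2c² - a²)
m_a = ½√(2·3.6² + 2·6.2² - 8.8²)
m_a = ½√(25.92 + 76.88 - 77.44) = ½√25.36 = 2.518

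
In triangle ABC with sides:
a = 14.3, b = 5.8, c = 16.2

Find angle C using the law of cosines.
cos(C) = (a² + b² - c²)/(2ab)
cos(C) = (14.3² + 5.8² - 16.2²)/(2·14.3·5.8) = -24.31/165.88 = -0.146552
C = arccos(-0.146552) = 98.43°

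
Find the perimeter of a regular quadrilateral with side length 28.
Perimeter = number of sides * side length
Perimeter = 4 * 28
Perimeter = 112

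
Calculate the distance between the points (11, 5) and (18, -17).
Using the distance formula: d = sqrt((x₂-x₁)² + (y₂-y₁)²)
dx = 18 - 11 = 7
dy = (-17) - 5 = -22
d = sqrt(7² + (-22)²) = sqrt(49 + 484) = sqrt(533) = 23.09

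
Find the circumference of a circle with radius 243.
Circumference = 2 * pi * r
Circumference = 2 * pi * 243
Circumference = 1526.81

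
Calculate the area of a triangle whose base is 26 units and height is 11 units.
Area = (1/2) * base * height
Area = (1/2) * 26 * 11
Area = 143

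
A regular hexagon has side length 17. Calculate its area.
For a regular 6-gon with side length s = 17:
Apothem a = s / (2*tan(pi/6)) = 17 / (2*tan(pi/6)) ≈ 14.7224
Perimeter P = 6 * 17 = 102
Area = (1/2) * P * a = (1/2) * 102 * 14.7224 = 750.84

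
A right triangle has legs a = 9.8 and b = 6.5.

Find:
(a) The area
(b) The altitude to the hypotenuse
(a) Area = ½ab = ½·9.8·6.5 = 31.85
(b) Hypotenuse c = √(9.8² + 6.5²) = √138.29 = 11.7597
    Area = ½·c·h_c  →  h_c = 2·Area/c = 2·31.85/11.7597 = 5.417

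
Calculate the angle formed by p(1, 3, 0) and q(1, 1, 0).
p·q = 4, |p|² = 10, |q|² = 2
cos θ = 4/√20 ≈ 0.8944
θ ≈ 26.57°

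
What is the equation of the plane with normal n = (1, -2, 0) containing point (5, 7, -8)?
d = n·P = (1)(5) + (-2)(7) + (0)(-8) = -9
Plane: x - 2y = -9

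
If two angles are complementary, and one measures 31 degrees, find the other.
Complementary angles sum to 90 degrees.
Other angle = 90 - 31
Other angle = 59 degrees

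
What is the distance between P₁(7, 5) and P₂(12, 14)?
Using the distance formula: d = sqrt((x₂-x₁)² + (y₂-y₁)²)
dx = 12 - 7 = 5
dy = 14 - 5 = 9
d = sqrt(5² + 9²) = sqrt(25 + 81) = sqrt(106) = 10.30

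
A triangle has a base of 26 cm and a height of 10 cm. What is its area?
Area = (1/2) * base * height
Area = (1/2) * 26 * 10
Area = 130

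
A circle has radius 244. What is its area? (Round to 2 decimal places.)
Area = pi * r²
Area = pi * 244²
Area = pi * 59536
Area = 187037.86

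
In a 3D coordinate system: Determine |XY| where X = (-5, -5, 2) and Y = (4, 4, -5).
d = √[(9)² + (9)² + (-7)²] = √211 = 14.53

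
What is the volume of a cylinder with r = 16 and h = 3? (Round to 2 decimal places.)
Volume = pi * r² * h
Volume = pi * 16² * 3
Volume = pi * 256 * 3
Volume = pi * 768
Volume = 2412.74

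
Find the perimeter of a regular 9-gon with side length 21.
Perimeter = number of sides * side length
Perimeter = 9 * 21
Perimeter = 189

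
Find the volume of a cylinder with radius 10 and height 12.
Volume = pi * r² * h
Volume = pi * 10² * 12
Volume = pi * 100 * 12
Volume = pi * 1200
Volume = 3769.91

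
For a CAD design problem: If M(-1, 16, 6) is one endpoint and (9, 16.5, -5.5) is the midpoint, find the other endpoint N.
N = (2×9 - (-1), 2×16.5 - 16, 2×(-5.5) - 6) = (19, 17, -17)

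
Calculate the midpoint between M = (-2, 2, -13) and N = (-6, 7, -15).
Midpoint = ((-2-6)/2, (2+7)/2, (-13-15)/2) = (-4, 4.5, -14)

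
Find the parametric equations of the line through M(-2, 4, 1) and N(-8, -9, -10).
Direction vector d = N - M = (-6, -13, -11)
x = -2 - 6t, y = 4 - 13t, z = 1 - 11t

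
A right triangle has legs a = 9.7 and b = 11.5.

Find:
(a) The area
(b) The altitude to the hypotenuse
(a) Area = ½ab = ½·9.7·11.5 = 55.775
(b) Hypotenuse c = √(9.7² + 11.5²) = √226.34 = 15.0446
    Area = ½·c·h_c  →  h_c = 2·Area/c = 2·55.775/15.0446 = 7.415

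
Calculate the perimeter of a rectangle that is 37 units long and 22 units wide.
Perimeter = 2 * (length + width)
Perimeter = 2 * (37 + 22)
Perimeter = 2 * 59
Perimeter = 118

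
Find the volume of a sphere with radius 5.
Volume = (4/3) * pi * r³
Volume = (4/3) * pi * 5³
Volume = (4/3) * pi * 125
Volume = 523.60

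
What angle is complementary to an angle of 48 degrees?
Complementary angles sum to 90 degrees.
Other angle = 90 - 48
Other angle = 42 degrees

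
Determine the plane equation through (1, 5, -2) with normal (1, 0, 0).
d = n·P = (1)(1) + (0)(5) + (0)(-2) = 1
Plane: x = 1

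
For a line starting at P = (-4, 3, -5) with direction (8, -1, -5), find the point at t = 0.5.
P(0.5) = (-4 + 8(0.5), 3 + (-1)(0.5), -5 + (-5)(0.5)) = (0, 2.5, -7.5)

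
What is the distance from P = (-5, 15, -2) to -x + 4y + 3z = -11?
d = |(-1)(-5) + 4(15) + 3(-2) - (-11)| / √((-1)² + 4² + 3²) = 70/√26 = 13.73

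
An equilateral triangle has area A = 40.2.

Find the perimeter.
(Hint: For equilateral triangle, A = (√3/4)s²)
A = (√3/4)s²  →  s² = 4A/√3 = 4·40.2/√3 = 92.8379
s = 9.63524
Perimeter = 3s = 28.91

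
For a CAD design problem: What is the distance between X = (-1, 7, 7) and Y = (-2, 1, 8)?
d = √[(-1)² + (-6)² + (1)²] = √38 = 6.164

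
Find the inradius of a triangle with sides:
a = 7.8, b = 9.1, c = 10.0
s = (a+b+c)/2 = (7.8+9.1+10.0)/2 = 13.45
Area = √(s(s-a)(s-b)(s-c)) = √(13.45·5.65·4.35·3.45) = 33.7707
r = Area/s = 33.7707/13.45 = 2.511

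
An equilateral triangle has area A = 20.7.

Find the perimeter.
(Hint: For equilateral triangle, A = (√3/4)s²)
A = (√3/4)s²  →  s² = 4A/√3 = 4·20.7/√3 = 47.8046
s = 6.91409
Perimeter = 3s = 20.74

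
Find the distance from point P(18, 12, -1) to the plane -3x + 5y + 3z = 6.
d = |(-3)(18) + 5(12) + 3(-1) - (6)| / √((-3)² + 5² + 3²) = 3/√43 = 0.4575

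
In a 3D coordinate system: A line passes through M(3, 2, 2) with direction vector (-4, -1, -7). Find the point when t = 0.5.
P(0.5) = (3 + (-4)(0.5), 2 + (-1)(0.5), 2 + (-7)(0.5)) = (1, 1.5, -1.5)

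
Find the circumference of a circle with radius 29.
Circumference = 2 * pi * r
Circumference = 2 * pi * 29
Circumference = 182.21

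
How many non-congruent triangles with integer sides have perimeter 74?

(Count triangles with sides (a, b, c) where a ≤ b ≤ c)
With a ≤ b ≤ c and a + b + c = 74, the triangle inequality a + b > c gives c < 74/2, so c ≤ 36.
Iterate a from 1 to ⌊p/3⌋ = 24; for each a, b ranges from a to ⌊(p−a)/2⌋ with c = p − a − b, keeping only c ≥ b.
Triples: (2, 36, 36), (3, 35, 36), (4, 34, 36), …
Count = 114 triangles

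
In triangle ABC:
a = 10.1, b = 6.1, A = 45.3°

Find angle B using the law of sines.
sin(B)/b = sin(A)/a
sin(B) = b·sin(A)/a = 6.1·sin(45.3°)/10.1 = 0.429295
B = arcsin(0.429295) = 25.42°  (b ≤ a, so B ≤ A and the acute solution is unique)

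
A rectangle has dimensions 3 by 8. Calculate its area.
Area = length * width
Area = 3 * 8
Area = 24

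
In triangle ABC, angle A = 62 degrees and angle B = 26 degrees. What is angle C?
Sum of angles in a triangle = 180 degrees
Third angle = 180 - 62 - 26
Third angle = 92 degrees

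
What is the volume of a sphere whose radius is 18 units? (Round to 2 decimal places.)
Volume = (4/3) * pi * r³
Volume = (4/3) * pi * 18³
Volume = (4/3) * pi * 5832
Volume = 24429.02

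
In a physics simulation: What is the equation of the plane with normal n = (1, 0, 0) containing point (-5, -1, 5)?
d = n·P = (1)(-5) + (0)(-1) + (0)(5) = -5
Plane: x = -5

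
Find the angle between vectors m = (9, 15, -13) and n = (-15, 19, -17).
m·n = 371, |m|² = 475, |n|² = 875
cos θ = 371/√415625 ≈ 0.5755
θ ≈ 54.87°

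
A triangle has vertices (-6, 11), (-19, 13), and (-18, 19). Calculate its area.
Using the coordinate formula: Area = (1/2)|x₁(y₂-y₃) + x₂(y₃-y₁) + x₃(y₁-y₂)|
Area = (1/2)|(-6)(13-19) + (-19)(19-11) + (-18)(11-13)|
Area = (1/2)|(-6)*(-6) + (-19)*8 + (-18)*(-2)|
Area = (1/2)|36 + (-152) + 36|
Area = (1/2)*80 = 40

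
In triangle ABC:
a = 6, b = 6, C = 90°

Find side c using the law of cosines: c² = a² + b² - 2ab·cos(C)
c² = 6² + 6² - 2·6·6·cos(90°)
c² = 36 + 36 - 72·0.0000 = 72
c = √72 = 8.485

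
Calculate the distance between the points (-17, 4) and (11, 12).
Using the distance formula: d = sqrt((x₂-x₁)² + (y₂-y₁)²)
dx = 11 - (-17) = 28
dy = 12 - 4 = 8
d = sqrt(28² + 8²) = sqrt(784 + 64) = sqrt(848) = 29.12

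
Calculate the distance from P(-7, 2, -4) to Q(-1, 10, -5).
d = √[(6)² + (8)² + (-1)²] = √101 = 10.05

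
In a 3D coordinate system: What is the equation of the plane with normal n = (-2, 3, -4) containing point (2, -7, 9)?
d = n·P = (-2)(2) + (3)(-7) + (-4)(9) = -61
Plane: -2x + 3y - 4z = -61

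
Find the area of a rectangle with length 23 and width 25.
Area = length * width
Area = 23 * 25
Area = 575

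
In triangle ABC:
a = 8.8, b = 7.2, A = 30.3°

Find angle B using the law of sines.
sin(B)/b = sin(A)/a
sin(B) = b·sin(A)/a = 7.2·sin(30.3°)/8.8 = 0.412795
B = arcsin(0.412795) = 24.38°  (b ≤ a, so B ≤ A and the acute solution is unique)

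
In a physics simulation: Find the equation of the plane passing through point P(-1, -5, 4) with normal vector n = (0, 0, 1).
d = n·P = (0)(-1) + (0)(-5) + (1)(4) = 4
Plane: z = 4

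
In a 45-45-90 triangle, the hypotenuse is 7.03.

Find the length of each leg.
In a 45-45-90 triangle, hypotenuse = leg·√2  →  leg = hypotenuse/√2
leg = 7.03/√2 = 4.971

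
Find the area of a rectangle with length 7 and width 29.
Area = length * width
Area = 7 * 29
Area = 203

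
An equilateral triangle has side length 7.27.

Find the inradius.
For an equilateral triangle, r = s/(2√3) where s is the side.
r = 7.27/(2√3) = 7.27/3.464102 = 2.099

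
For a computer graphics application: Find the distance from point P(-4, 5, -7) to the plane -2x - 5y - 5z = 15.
d = |(-2)(-4) + (-5)(5) + (-5)(-7) - (15)| / √((-2)² + (-5)² + (-5)²) = 3/√54 = 0.4082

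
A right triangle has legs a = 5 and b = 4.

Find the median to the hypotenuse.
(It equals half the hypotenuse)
Hypotenuse c = √(5² + 4²) = √41 = 6.40312
Median to hypotenuse = c/2 = 3.202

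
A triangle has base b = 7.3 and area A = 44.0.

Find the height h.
A = ½bh  →  h = 2A/b
h = 2·44.0/7.3 = 12.05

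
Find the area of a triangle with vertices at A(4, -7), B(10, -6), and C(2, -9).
Using the coordinate formula: Area = (1/2)|x₁(y₂-y₃) + x₂(y₃-y₁) + x₃(y₁-y₂)|
Area = (1/2)|4((-6)-(-9)) + 10((-9)-(-7)) + 2((-7)-(-6))|
Area = (1/2)|4*3 + 10*(-2) + 2*(-1)|
Area = (1/2)|12 + (-20) + (-2)|
Area = (1/2)*10 = 5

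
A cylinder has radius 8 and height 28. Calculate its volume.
Volume = pi * r² * h
Volume = pi * 8² * 28
Volume = pi * 64 * 28
Volume = pi * 1792
Volume = 5629.73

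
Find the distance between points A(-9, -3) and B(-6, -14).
Using the distance formula: d = sqrt((x₂-x₁)² + (y₂-y₁)²)
dx = (-6) - (-9) = 3
dy = (-14) - (-3) = -11
d = sqrt(3² + (-11)²) = sqrt(9 + 121) = sqrt(130) = 11.40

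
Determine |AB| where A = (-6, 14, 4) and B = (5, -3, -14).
d = √[(11)² + (-17)² + (-18)²] = √734 = 27.09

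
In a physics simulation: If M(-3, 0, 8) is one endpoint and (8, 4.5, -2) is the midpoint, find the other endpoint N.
N = (2×8 - (-3), 2×4.5 - 0, 2×(-2) - 8) = (19, 9, -12)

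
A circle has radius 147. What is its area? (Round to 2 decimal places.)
Area = pi * r²
Area = pi * 147²
Area = pi * 21609
Area = 67886.68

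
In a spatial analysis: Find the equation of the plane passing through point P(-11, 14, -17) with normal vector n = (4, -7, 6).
d = n·P = (4)(-11) + (-7)(14) + (6)(-17) = -244
Plane: 4x - 7y + 6z = -244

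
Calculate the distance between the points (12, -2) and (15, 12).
Using the distance formula: d = sqrt((x₂-x₁)² + (y₂-y₁)²)
dx = 15 - 12 = 3
dy = 12 - (-2) = 14
d = sqrt(3² + 14²) = sqrt(9 + 196) = sqrt(205) = 14.32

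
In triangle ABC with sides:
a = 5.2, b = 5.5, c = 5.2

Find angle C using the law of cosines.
cos(C) = (a² + b² - c²)/(2ab)
cos(C) = (5.2² + 5.5² - 5.2²)/(2·5.2·5.5) = 30.25/57.2 = 0.528846
C = arccos(0.528846) = 58.07°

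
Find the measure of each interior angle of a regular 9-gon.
Interior angle of a regular n-gon = (n-2)*180/n
Interior angle = (9-2)*180/9
Interior angle = 7*180/9
Interior angle = 1260/9
Interior angle = 140 degrees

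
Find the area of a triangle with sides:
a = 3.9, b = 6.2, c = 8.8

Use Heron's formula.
s = (a+b+c)/2 = (3.9+6.2+8.8)/2 = 9.45
A = √(s(s-a)(s-b)(s-c)) = √(9.45·5.55·3.25·0.65)
A = √110.795 = 10.53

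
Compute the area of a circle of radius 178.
Area = pi * r²
Area = pi * 178²
Area = pi * 31684
Area = 99538.22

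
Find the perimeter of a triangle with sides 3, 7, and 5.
Perimeter = sum of all sides
Perimeter = 3 + 7 + 5
Perimeter = 15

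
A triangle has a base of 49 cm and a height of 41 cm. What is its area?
Area = (1/2) * base * height
Area = (1/2) * 49 * 41
Area = 1004.50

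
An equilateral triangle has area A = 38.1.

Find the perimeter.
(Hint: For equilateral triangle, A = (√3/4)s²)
A = (√3/4)s²  →  s² = 4A/√3 = 4·38.1/√3 = 87.9882
s = 9.3802
Perimeter = 3s = 28.14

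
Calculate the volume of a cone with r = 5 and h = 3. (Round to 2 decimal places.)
Volume = (1/3) * pi * r² * h
Volume = (1/3) * pi * 5² * 3
Volume = (1/3) * pi * 25 * 3
Volume = (1/3) * pi * 75
Volume = 78.54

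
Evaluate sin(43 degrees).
sin(43 degrees) = 0.682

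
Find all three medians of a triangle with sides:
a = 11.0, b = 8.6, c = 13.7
Using m_x = ½√(2y² + 2z² - x²):
m_a = ½√(2·8.6² + 2·13.7² - 11.0²) = ½√402.3 = 10.03
m_b = ½√(2·11.0² + 2·13.7² - 8.6²) = ½√543.42 = 11.66
m_c = ½√(2·11.0² + 2·8.6² - 13.7²) = ½√202.23 = 7.11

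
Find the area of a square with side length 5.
Area = s²
Area = 5²
Area = 25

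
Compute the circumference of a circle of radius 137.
Circumference = 2 * pi * r
Circumference = 2 * pi * 137
Circumference = 860.80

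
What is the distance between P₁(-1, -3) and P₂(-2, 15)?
Using the distance formula: d = sqrt((x₂-x₁)² + (y₂-y₁)²)
dx = (-2) - (-1) = -1
dy = 15 - (-3) = 18
d = sqrt((-1)² + 18²) = sqrt(1 + 324) = sqrt(325) = 18.03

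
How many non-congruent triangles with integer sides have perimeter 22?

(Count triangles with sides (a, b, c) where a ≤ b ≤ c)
With a ≤ b ≤ c and a + b + c = 22, the triangle inequality a + b > c gives c < 22/2, so c ≤ 10.
Iterate a from 1 to ⌊p/3⌋ = 7; for each a, b ranges from a to ⌊(p−a)/2⌋ with c = p − a − b, keeping only c ≥ b.
Triples: (2, 10, 10), (3, 9, 10), (4, 8, 10), …
Count = 10 triangles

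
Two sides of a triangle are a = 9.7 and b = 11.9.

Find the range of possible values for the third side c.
By the triangle inequality: |a - b| < c < a + b
|9.7 - 11.9| < c < 9.7 + 11.9
2.2 < c < 21.6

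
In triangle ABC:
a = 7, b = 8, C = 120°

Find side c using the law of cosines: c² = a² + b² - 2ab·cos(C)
c² = 7² + 8² - 2·7·8·cos(120°)
c² = 49 + 64 - 112·-0.5000 = 169
c = √169 = 13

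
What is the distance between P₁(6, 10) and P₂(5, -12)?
Using the distance formula: d = sqrt((x₂-x₁)² + (y₂-y₁)²)
dx = 5 - 6 = -1
dy = (-12) - 10 = -22
d = sqrt((-1)² + (-22)²) = sqrt(1 + 484) = sqrt(485) = 22.02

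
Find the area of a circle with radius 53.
Area = pi * r²
Area = pi * 53²
Area = pi * 2809
Area = 8824.73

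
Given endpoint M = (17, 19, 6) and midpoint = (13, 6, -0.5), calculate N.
N = (2×13 - 17, 2×6 - 19, 2×(-0.5) - 6) = (9, -7, -7)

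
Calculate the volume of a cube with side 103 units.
Volume = s³
Volume = 103³
Volume = 1092727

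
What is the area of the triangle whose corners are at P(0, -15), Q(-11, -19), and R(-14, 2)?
Using the coordinate formula: Area = (1/2)|x₁(y₂-y₃) + x₂(y₃-y₁) + x₃(y₁-y₂)|
Area = (1/2)|0((-19)-2) + (-11)(2-(-15)) + (-14)((-15)-(-19))|
Area = (1/2)|0*(-21) + (-11)*17 + (-14)*4|
Area = (1/2)|0 + (-187) + (-56)|
Area = (1/2)*243 = 121.50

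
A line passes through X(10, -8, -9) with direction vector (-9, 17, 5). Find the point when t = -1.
P(-1) = (10 + (-9)(-1), -8 + 17(-1), -9 + 5(-1)) = (19, -25, -14)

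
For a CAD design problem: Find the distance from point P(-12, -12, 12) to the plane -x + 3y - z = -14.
d = |(-1)(-12) + 3(-12) + (-1)(12) - (-14)| / √((-1)² + 3² + (-1)²) = 22/√11 = 6.633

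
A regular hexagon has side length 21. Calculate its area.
For a regular 6-gon with side length s = 21:
Apothem a = s / (2*tan(pi/6)) = 21 / (2*tan(pi/6)) ≈ 18.1865
Perimeter P = 6 * 21 = 126
Area = (1/2) * P * a = (1/2) * 126 * 18.1865 = 1145.75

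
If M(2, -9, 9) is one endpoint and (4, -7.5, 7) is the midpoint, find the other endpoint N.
N = (2×4 - 2, 2×(-7.5) - (-9), 2×7 - 9) = (6, -6, 5)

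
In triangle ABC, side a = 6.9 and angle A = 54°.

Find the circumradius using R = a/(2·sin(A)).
R = a/(2·sin(A)) = 6.9/(2·sin(54°))
R = 6.9/(2·0.809017) = 6.9/1.618034 = 4.264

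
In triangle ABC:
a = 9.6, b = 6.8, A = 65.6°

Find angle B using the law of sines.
sin(B)/b = sin(A)/a
sin(B) = b·sin(A)/a = 6.8·sin(65.6°)/9.6 = 0.645068
B = arcsin(0.645068) = 40.17°  (b ≤ a, so B ≤ A and the acute solution is unique)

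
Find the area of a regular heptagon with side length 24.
For a regular 7-gon with side length s = 24:
Apothem a = s / (2*tan(pi/7)) = 24 / (2*tan(pi/7)) ≈ 24.91826
Perimeter P = 7 * 24 = 168
Area = (1/2) * P * a = (1/2) * 168 * 24.91826 = 2093.13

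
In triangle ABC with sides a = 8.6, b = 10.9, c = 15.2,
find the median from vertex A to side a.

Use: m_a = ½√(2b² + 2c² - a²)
m_a = ½√(2·10.9² + 2·15.2² - 8.6²)
m_a = ½√(237.62 + 462.08 - 73.96) = ½√625.74 = 12.51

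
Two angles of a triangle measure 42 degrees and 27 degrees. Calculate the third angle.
Sum of angles in a triangle = 180 degrees
Third angle = 180 - 42 - 27
Third angle = 111 degrees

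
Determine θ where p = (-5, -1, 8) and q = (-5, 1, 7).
p·q = 80, |p|² = 90, |q|² = 75
cos θ = 80/√6750 ≈ 0.9737
θ ≈ 13.16°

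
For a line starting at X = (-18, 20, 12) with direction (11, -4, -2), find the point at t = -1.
P(-1) = (-18 + 11(-1), 20 + (-4)(-1), 12 + (-2)(-1)) = (-29, 24, 14)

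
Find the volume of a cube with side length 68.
Volume = s³
Volume = 68³
Volume = 314432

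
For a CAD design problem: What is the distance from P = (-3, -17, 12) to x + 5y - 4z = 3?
d = |1(-3) + 5(-17) + (-4)(12) - (3)| / √(1² + 5² + (-4)²) = 139/√42 = 21.45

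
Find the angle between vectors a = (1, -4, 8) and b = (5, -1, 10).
a·b = 89, |a|² = 81, |b|² = 126
cos θ = 89/√10206 ≈ 0.881
θ ≈ 28.24°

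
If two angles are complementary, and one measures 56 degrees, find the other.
Complementary angles sum to 90 degrees.
Other angle = 90 - 56
Other angle = 34 degrees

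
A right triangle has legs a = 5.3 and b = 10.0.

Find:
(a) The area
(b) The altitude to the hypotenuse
(a) Area = ½ab = ½·5.3·10.0 = 26.5
(b) Hypotenuse c = √(5.3² + 10.0²) = √128.09 = 11.3177
    Area = ½·c·h_c  →  h_c = 2·Area/c = 2·26.5/11.3177 = 4.683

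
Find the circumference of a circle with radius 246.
Circumference = 2 * pi * r
Circumference = 2 * pi * 246
Circumference = 1545.66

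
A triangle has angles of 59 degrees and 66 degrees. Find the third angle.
Sum of angles in a triangle = 180 degrees
Third angle = 180 - 59 - 66
Third angle = 55 degrees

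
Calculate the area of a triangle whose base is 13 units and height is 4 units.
Area = (1/2) * base * height
Area = (1/2) * 13 * 4
Area = 26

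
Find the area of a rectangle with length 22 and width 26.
Area = length * width
Area = 22 * 26
Area = 572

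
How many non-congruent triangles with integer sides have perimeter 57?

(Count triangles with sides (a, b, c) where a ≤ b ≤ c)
With a ≤ b ≤ c and a + b + c = 57, the triangle inequality a + b > c gives c < 57/2, so c ≤ 28.
Iterate a from 1 to ⌊p/3⌋ = 19; for each a, b ranges from a to ⌊(p−a)/2⌋ with c = p − a − b, keeping only c ≥ b.
Triples: (1, 28, 28), (2, 27, 28), (3, 26, 28), …
Count = 75 triangles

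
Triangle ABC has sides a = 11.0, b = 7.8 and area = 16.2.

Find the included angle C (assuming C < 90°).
Area = ½ab·sin(C)  →  sin(C) = 2·Area/(ab)
sin(C) = 2·16.2/(11.0·7.8) = 0.377622
C = arcsin(0.377622) = 22.19°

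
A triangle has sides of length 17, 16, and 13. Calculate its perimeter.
Perimeter = sum of all sides
Perimeter = 17 + 16 + 13
Perimeter = 46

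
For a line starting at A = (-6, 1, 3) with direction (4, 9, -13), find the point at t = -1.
P(-1) = (-6 + 4(-1), 1 + 9(-1), 3 + (-13)(-1)) = (-10, -8, 16)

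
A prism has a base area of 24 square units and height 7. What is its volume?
Volume = base area * height
Volume = 24 * 7
Volume = 168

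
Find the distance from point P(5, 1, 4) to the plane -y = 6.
d = |0(5) + (-1)(1) + 0(4) - (6)| / √(0² + (-1)² + 0²) = 7/√1 = 7.0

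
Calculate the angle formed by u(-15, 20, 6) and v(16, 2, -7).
u·v = -242, |u|² = 661, |v|² = 309
cos θ = -242/√204249 ≈ -0.5355
θ ≈ 122.4°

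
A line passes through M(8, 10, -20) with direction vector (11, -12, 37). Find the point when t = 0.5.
P(0.5) = (8 + 11(0.5), 10 + (-12)(0.5), -20 + 37(0.5)) = (13.5, 4, -1.5)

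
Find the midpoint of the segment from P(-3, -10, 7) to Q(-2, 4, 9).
Midpoint = ((-3-2)/2, (-10+4)/2, (7+9)/2) = (-2.5, -3, 8)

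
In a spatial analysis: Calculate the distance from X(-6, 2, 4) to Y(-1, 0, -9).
d = √[(5)² + (-2)² + (-13)²] = √198 = 14.07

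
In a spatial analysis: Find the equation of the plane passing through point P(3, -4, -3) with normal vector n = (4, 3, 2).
d = n·P = (4)(3) + (3)(-4) + (2)(-3) = -6
Plane: 4x + 3y + 2z = -6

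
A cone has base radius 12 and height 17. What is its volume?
Volume = (1/3) * pi * r² * h
Volume = (1/3) * pi * 12² * 17
Volume = (1/3) * pi * 144 * 17
Volume = (1/3) * pi * 2448
Volume = 2563.54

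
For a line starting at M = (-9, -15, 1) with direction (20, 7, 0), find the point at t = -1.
P(-1) = (-9 + 20(-1), -15 + 7(-1), 1 + 0(-1)) = (-29, -22, 1)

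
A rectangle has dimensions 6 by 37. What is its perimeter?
Perimeter = 2 * (length + width)
Perimeter = 2 * (6 + 37)
Perimeter = 2 * 43
Perimeter = 86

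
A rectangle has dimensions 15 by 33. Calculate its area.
Area = length * width
Area = 15 * 33
Area = 495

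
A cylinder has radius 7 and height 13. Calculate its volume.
Volume = pi * r² * h
Volume = pi * 7² * 13
Volume = pi * 49 * 13
Volume = pi * 637
Volume = 2001.19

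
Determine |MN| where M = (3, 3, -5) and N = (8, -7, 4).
d = √[(5)² + (-10)² + (9)²] = √206 = 14.35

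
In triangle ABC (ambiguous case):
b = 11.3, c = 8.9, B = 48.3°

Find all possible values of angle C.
sin(C)/c = sin(B)/b  →  sin(C) = c·sin(B)/b = 8.9·sin(48.3°)/11.3 = 0.588060
C₁ = arcsin(0.588060) = 36.02°,  C₂ = 180° - C₁ = 143.98°
Check C₂: A = 180° - 48.3° - 143.98° = -12.28° ≤ 0, rejected
C = 36.02° (one solution)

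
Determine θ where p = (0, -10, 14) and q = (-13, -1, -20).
p·q = -270, |p|² = 296, |q|² = 570
cos θ = -270/√168720 ≈ -0.6573
θ ≈ 131.1°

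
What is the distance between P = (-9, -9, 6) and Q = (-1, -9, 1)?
d = √[(8)² + (0)² + (-5)²] = √89 = 9.434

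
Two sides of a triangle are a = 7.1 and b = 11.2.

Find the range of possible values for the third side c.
By the triangle inequality: |a - b| < c < a + b
|7.1 - 11.2| < c < 7.1 + 11.2
4.1 < c < 18.3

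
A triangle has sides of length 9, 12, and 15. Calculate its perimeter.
Perimeter = sum of all sides
Perimeter = 9 + 12 + 15
Perimeter = 36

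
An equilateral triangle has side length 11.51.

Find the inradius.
For an equilateral triangle, r = s/(2√3) where s is the side.
r = 11.51/(2√3) = 11.51/3.464102 = 3.323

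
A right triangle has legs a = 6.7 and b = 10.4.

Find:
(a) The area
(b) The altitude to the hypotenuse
(a) Area = ½ab = ½·6.7·10.4 = 34.84
(b) Hypotenuse c = √(6.7² + 10.4²) = √153.05 = 12.3713
    Area = ½·c·h_c  →  h_c = 2·Area/c = 2·34.84/12.3713 = 5.632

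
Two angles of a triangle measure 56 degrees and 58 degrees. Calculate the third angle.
Sum of angles in a triangle = 180 degrees
Third angle = 180 - 56 - 58
Third angle = 66 degrees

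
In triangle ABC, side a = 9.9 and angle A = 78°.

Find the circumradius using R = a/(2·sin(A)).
R = a/(2·sin(A)) = 9.9/(2·sin(78°))
R = 9.9/(2·0.978148) = 9.9/1.956295 = 5.061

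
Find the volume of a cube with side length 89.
Volume = s³
Volume = 89³
Volume = 704969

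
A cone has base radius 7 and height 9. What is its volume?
Volume = (1/3) * pi * r² * h
Volume = (1/3) * pi * 7² * 9
Volume = (1/3) * pi * 49 * 9
Volume = (1/3) * pi * 441
Volume = 461.81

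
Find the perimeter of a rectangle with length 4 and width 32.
Perimeter = 2 * (length + width)
Perimeter = 2 * (4 + 32)
Perimeter = 2 * 36
Perimeter = 72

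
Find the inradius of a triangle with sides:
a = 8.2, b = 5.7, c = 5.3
s = (a+b+c)/2 = (8.2+5.7+5.3)/2 = 9.6
Area = √(s(s-a)(s-b)(s-c)) = √(9.6·1.4·3.9·4.3) = 15.013
r = Area/s = 15.013/9.6 = 1.564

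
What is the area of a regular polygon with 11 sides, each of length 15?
For a regular 11-gon with side length s = 15:
Apothem a = s / (2*tan(pi/11)) = 15 / (2*tan(pi/11)) ≈ 25.5427
Perimeter P = 11 * 15 = 165
Area = (1/2) * P * a = (1/2) * 165 * 25.5427 = 2107.27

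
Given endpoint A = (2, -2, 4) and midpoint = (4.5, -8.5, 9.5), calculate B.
B = (2×4.5 - 2, 2×(-8.5) - (-2), 2×9.5 - 4) = (7, -15, 15)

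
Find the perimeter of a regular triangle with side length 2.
Perimeter = number of sides * side length
Perimeter = 3 * 2
Perimeter = 6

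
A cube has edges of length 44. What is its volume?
Volume = s³
Volume = 44³
Volume = 85184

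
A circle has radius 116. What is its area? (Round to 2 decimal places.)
Area = pi * r²
Area = pi * 116²
Area = pi * 13456
Area = 42273.27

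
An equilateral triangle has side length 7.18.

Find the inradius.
For an equilateral triangle, r = s/(2√3) where s is the side.
r = 7.18/(2√3) = 7.18/3.464102 = 2.073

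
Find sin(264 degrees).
sin(264 degrees) = -0.9945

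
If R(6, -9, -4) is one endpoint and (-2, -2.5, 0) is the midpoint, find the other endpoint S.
S = (2×(-2) - 6, 2×(-2.5) - (-9), 2×0 - (-4)) = (-10, 4, 4)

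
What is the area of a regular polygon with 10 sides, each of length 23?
For a regular 10-gon with side length s = 23:
Apothem a = s / (2*tan(pi/10)) = 23 / (2*tan(pi/10)) ≈ 35.3934
Perimeter P = 10 * 23 = 230
Area = (1/2) * P * a = (1/2) * 230 * 35.3934 = 4070.24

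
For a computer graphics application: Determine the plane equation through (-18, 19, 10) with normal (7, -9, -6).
d = n·P = (7)(-18) + (-9)(19) + (-6)(10) = -357
Plane: 7x - 9y - 6z = -357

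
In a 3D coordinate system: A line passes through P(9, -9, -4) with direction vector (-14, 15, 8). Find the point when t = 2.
P(2) = (9 + (-14)(2), -9 + 15(2), -4 + 8(2)) = (-19, 21, 12)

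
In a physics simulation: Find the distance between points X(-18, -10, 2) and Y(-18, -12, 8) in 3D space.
d = √[(0)² + (-2)² + (6)²] = √40 = 6.325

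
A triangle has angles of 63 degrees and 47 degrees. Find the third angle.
Sum of angles in a triangle = 180 degrees
Third angle = 180 - 63 - 47
Third angle = 70 degrees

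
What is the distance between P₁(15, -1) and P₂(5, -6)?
Using the distance formula: d = sqrt((x₂-x₁)² + (y₂-y₁)²)
dx = 5 - 15 = -10
dy = (-6) - (-1) = -5
d = sqrt((-10)² + (-5)²) = sqrt(100 + 25) = sqrt(125) = 11.18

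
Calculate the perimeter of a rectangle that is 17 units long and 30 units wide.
Perimeter = 2 * (length + width)
Perimeter = 2 * (17 + 30)
Perimeter = 2 * 47
Perimeter = 94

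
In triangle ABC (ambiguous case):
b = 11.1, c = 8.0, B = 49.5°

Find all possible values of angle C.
sin(C)/c = sin(B)/b  →  sin(C) = c·sin(B)/b = 8.0·sin(49.5°)/11.1 = 0.548040
C₁ = arcsin(0.548040) = 33.23°,  C₂ = 180° - C₁ = 146.77°
Check C₂: A = 180° - 49.5° - 146.77° = -16.27° ≤ 0, rejected
C = 33.23° (one solution)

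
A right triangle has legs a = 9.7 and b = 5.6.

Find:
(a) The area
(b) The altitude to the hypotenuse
(a) Area = ½ab = ½·9.7·5.6 = 27.16
(b) Hypotenuse c = √(9.7² + 5.6²) = √125.45 = 11.2004
    Area = ½·c·h_c  →  h_c = 2·Area/c = 2·27.16/11.2004 = 4.85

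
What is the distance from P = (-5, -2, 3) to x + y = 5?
d = |1(-5) + 1(-2) + 0(3) - (5)| / √(1² + 1² + 0²) = 12/√2 = 8.485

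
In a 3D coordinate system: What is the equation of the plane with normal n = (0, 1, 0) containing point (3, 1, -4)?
d = n·P = (0)(3) + (1)(1) + (0)(-4) = 1
Plane: y = 1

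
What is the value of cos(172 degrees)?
cos(172 degrees) = -0.9903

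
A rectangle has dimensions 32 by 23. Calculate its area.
Area = length * width
Area = 32 * 23
Area = 736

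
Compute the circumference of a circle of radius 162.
Circumference = 2 * pi * r
Circumference = 2 * pi * 162
Circumference = 1017.88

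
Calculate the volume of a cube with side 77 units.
Volume = s³
Volume = 77³
Volume = 456533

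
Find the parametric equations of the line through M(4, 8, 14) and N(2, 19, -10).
Direction vector d = N - M = (-2, 11, -24)
x = 4 - 2t, y = 8 + 11t, z = 14 - 24t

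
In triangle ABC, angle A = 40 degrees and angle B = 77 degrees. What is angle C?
Sum of angles in a triangle = 180 degrees
Third angle = 180 - 40 - 77
Third angle = 63 degrees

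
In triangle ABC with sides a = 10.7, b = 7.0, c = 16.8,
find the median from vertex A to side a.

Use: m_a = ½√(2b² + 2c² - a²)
m_a = ½√(2·7.0² + 2·16.8² - 10.7²)
m_a = ½√(98 + 564.48 - 114.49) = ½√547.99 = 11.7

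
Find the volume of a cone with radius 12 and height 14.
Volume = (1/3) * pi * r² * h
Volume = (1/3) * pi * 12² * 14
Volume = (1/3) * pi * 144 * 14
Volume = (1/3) * pi * 2016
Volume = 2111.15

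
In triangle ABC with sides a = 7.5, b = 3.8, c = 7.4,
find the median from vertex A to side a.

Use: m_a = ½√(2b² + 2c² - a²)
m_a = ½√(2·3.8² + 2·7.4² - 7.5²)
m_a = ½√(28.88 + 109.52 - 56.25) = ½√82.15 = 4.532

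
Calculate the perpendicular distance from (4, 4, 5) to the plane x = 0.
d = |1(4) + 0(4) + 0(5) - (0)| / √(1² + 0² + 0²) = 4/√1 = 4.0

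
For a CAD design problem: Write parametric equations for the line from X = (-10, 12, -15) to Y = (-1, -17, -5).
Direction vector d = Y - X = (9, -29, 10)
x = -10 + 9t, y = 12 - 29t, z = -15 + 10t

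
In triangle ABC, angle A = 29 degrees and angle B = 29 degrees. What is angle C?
Sum of angles in a triangle = 180 degrees
Third angle = 180 - 29 - 29
Third angle = 122 degrees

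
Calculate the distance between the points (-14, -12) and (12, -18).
Using the distance formula: d = sqrt((x₂-x₁)² + (y₂-y₁)²)
dx = 12 - (-14) = 26
dy = (-18) - (-12) = -6
d = sqrt(26² + (-6)²) = sqrt(676 + 36) = sqrt(712) = 26.68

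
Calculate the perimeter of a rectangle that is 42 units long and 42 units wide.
Perimeter = 2 * (length + width)
Perimeter = 2 * (42 + 42)
Perimeter = 2 * 84
Perimeter = 168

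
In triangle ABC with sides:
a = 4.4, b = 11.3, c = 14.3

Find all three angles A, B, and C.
By the law of cosines:
cos(A) = (b² + c² - a²)/(2bc) = 0.967944  →  A = 14.55°
cos(B) = (a² + c² - b²)/(2ac) = 0.764145  →  B = 40.17°
cos(C) = (a² + b² - c²)/(2ab) = -0.577635  →  C = 125.3°
Check: A + B + C = 180.0° ✓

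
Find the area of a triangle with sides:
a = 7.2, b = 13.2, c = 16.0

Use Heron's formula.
s = (a+b+c)/2 = (7.2+13.2+16.0)/2 = 18.2
A = √(s(s-a)(s-b)(s-c)) = √(18.2·11·5·2.2)
A = √2202.2 = 46.93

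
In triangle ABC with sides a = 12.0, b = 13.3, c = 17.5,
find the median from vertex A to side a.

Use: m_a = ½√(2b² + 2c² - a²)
m_a = ½√(2·13.3² + 2·17.5² - 12.0²)
m_a = ½√(353.78 + 612.5 - 144) = ½√822.28 = 14.34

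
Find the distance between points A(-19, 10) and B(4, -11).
Using the distance formula: d = sqrt((x₂-x₁)² + (y₂-y₁)²)
dx = 4 - (-19) = 23
dy = (-11) - 10 = -21
d = sqrt(23² + (-21)²) = sqrt(529 + 441) = sqrt(970) = 31.14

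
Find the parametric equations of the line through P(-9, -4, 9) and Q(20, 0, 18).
Direction vector d = Q - P = (29, 4, 9)
x = -9 + 29t, y = -4 + 4t, z = 9 + 9t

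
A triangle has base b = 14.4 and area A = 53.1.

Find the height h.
A = ½bh  →  h = 2A/b
h = 2·53.1/14.4 = 7.375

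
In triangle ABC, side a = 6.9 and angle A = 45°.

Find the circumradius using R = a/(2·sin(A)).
R = a/(2·sin(A)) = 6.9/(2·sin(45°))
R = 6.9/(2·0.707107) = 6.9/1.414214 = 4.879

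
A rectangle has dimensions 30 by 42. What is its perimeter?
Perimeter = 2 * (length + width)
Perimeter = 2 * (30 + 42)
Perimeter = 2 * 72
Perimeter = 144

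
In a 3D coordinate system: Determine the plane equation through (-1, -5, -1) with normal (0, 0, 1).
d = n·P = (0)(-1) + (0)(-5) + (1)(-1) = -1
Plane: z = -1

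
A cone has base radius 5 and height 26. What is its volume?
Volume = (1/3) * pi * r² * h
Volume = (1/3) * pi * 5² * 26
Volume = (1/3) * pi * 25 * 26
Volume = (1/3) * pi * 650
Volume = 680.68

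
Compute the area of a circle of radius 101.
Area = pi * r²
Area = pi * 101²
Area = pi * 10201
Area = 32047.39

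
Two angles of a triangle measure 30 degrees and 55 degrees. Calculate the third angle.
Sum of angles in a triangle = 180 degrees
Third angle = 180 - 30 - 55
Third angle = 95 degrees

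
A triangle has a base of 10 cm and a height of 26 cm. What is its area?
Area = (1/2) * base * height
Area = (1/2) * 10 * 26
Area = 130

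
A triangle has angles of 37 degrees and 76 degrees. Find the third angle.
Sum of angles in a triangle = 180 degrees
Third angle = 180 - 37 - 76
Third angle = 67 degrees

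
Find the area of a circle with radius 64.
Area = pi * r²
Area = pi * 64²
Area = pi * 4096
Area = 12867.96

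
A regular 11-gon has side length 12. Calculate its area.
For a regular 11-gon with side length s = 12:
Apothem a = s / (2*tan(pi/11)) = 12 / (2*tan(pi/11)) ≈ 20.4341
Perimeter P = 11 * 12 = 132
Area = (1/2) * P * a = (1/2) * 132 * 20.4341 = 1348.65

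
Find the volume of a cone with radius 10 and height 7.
Volume = (1/3) * pi * r² * h
Volume = (1/3) * pi * 10² * 7
Volume = (1/3) * pi * 100 * 7
Volume = (1/3) * pi * 700
Volume = 733.04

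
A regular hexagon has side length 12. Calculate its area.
For a regular 6-gon with side length s = 12:
Apothem a = s / (2*tan(pi/6)) = 12 / (2*tan(pi/6)) ≈ 10.3923
Perimeter P = 6 * 12 = 72
Area = (1/2) * P * a = (1/2) * 72 * 10.3923 = 374.12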